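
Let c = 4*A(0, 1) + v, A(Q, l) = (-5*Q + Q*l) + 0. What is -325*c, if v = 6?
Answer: -1950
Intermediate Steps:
A(Q, l) = -5*Q + Q*l
c = 6 (c = 4*(0*(-5 + 1)) + 6 = 4*(0*(-4)) + 6 = 4*0 + 6 = 0 + 6 = 6)
-325*c = -325*6 = -1950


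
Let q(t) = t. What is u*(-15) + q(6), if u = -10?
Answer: 156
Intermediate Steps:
u*(-15) + q(6) = -10*(-15) + 6 = 150 + 6 = 156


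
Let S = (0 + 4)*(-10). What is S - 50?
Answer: -90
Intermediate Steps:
S = -40 (S = 4*(-10) = -40)
S - 50 = -40 - 50 = -90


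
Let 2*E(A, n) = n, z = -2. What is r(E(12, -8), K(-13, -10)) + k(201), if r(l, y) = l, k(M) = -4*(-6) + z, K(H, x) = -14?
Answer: 18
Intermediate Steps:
k(M) = 22 (k(M) = -4*(-6) - 2 = 24 - 2 = 22)
E(A, n) = n/2
r(E(12, -8), K(-13, -10)) + k(201) = (½)*(-8) + 22 = -4 + 22 = 18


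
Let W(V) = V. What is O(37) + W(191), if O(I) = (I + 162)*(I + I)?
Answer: 14917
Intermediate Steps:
O(I) = 2*I*(162 + I) (O(I) = (162 + I)*(2*I) = 2*I*(162 + I))
O(37) + W(191) = 2*37*(162 + 37) + 191 = 2*37*199 + 191 = 14726 + 191 = 14917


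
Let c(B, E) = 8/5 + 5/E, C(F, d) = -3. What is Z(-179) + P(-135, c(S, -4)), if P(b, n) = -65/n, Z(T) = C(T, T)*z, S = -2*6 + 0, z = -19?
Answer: -901/7 ≈ -128.71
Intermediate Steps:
S = -12 (S = -12 + 0 = -12)
Z(T) = 57 (Z(T) = -3*(-19) = 57)
c(B, E) = 8/5 + 5/E (c(B, E) = 8*(⅕) + 5/E = 8/5 + 5/E)
Z(-179) + P(-135, c(S, -4)) = 57 - 65/(8/5 + 5/(-4)) = 57 - 65/(8/5 + 5*(-¼)) = 57 - 65/(8/5 - 5/4) = 57 - 65/7/20 = 57 - 65*20/7 = 57 - 1300/7 = -901/7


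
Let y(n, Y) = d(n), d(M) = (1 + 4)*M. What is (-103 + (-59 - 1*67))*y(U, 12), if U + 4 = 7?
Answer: -3435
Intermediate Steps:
U = 3 (U = -4 + 7 = 3)
d(M) = 5*M
y(n, Y) = 5*n
(-103 + (-59 - 1*67))*y(U, 12) = (-103 + (-59 - 1*67))*(5*3) = (-103 + (-59 - 67))*15 = (-103 - 126)*15 = -229*15 = -3435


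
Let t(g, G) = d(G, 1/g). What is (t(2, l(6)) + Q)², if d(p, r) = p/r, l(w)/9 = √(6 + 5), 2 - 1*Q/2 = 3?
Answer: 3568 - 72*√11 ≈ 3329.2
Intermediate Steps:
Q = -2 (Q = 4 - 2*3 = 4 - 6 = -2)
l(w) = 9*√11 (l(w) = 9*√(6 + 5) = 9*√11)
t(g, G) = G*g (t(g, G) = G/(1/g) = G*g)
(t(2, l(6)) + Q)² = ((9*√11)*2 - 2)² = (18*√11 - 2)² = (-2 + 18*√11)²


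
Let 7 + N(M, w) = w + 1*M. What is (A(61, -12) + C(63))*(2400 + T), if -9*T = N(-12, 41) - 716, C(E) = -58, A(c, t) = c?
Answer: 22294/3 ≈ 7431.3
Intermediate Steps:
N(M, w) = -7 + M + w (N(M, w) = -7 + (w + 1*M) = -7 + (w + M) = -7 + (M + w) = -7 + M + w)
T = 694/9 (T = -((-7 - 12 + 41) - 716)/9 = -(22 - 716)/9 = -⅑*(-694) = 694/9 ≈ 77.111)
(A(61, -12) + C(63))*(2400 + T) = (61 - 58)*(2400 + 694/9) = 3*(22294/9) = 22294/3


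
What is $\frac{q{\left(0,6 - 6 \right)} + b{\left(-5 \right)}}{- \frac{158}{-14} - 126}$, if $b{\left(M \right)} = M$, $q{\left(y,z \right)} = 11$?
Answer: $- \frac{42}{803} \approx -0.052304$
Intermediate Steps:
$\frac{q{\left(0,6 - 6 \right)} + b{\left(-5 \right)}}{- \frac{158}{-14} - 126} = \frac{11 - 5}{- \frac{158}{-14} - 126} = \frac{1}{\left(-158\right) \left(- \frac{1}{14}\right) - 126} \cdot 6 = \frac{1}{\frac{79}{7} - 126} \cdot 6 = \frac{1}{- \frac{803}{7}} \cdot 6 = \left(- \frac{7}{803}\right) 6 = - \frac{42}{803}$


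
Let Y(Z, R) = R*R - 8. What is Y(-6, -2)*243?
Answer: -972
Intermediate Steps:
Y(Z, R) = -8 + R² (Y(Z, R) = R² - 8 = -8 + R²)
Y(-6, -2)*243 = (-8 + (-2)²)*243 = (-8 + 4)*243 = -4*243 = -972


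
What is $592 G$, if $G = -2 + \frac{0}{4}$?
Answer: $-1184$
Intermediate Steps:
$G = -2$ ($G = -2 + 0 \cdot \frac{1}{4} = -2 + 0 = -2$)
$592 G = 592 \left(-2\right) = -1184$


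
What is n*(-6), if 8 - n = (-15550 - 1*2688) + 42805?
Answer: 147354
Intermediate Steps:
n = -24559 (n = 8 - ((-15550 - 1*2688) + 42805) = 8 - ((-15550 - 2688) + 42805) = 8 - (-18238 + 42805) = 8 - 1*24567 = 8 - 24567 = -24559)
n*(-6) = -24559*(-6) = 147354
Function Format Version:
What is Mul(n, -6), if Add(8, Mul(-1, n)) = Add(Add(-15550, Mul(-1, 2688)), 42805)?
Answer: 147354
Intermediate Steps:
n = -24559 (n = Add(8, Mul(-1, Add(Add(-15550, Mul(-1, 2688)), 42805))) = Add(8, Mul(-1, Add(Add(-15550, -2688), 42805))) = Add(8, Mul(-1, Add(-18238, 42805))) = Add(8, Mul(-1, 24567)) = Add(8, -24567) = -24559)
Mul(n, -6) = Mul(-24559, -6) = 147354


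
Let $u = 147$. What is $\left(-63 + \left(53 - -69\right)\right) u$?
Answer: $8673$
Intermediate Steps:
$\left(-63 + \left(53 - -69\right)\right) u = \left(-63 + \left(53 - -69\right)\right) 147 = \left(-63 + \left(53 + 69\right)\right) 147 = \left(-63 + 122\right) 147 = 59 \cdot 147 = 8673$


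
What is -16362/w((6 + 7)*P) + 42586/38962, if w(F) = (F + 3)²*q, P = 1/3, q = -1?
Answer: 11896855/38962 ≈ 305.35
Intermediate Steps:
P = ⅓ (P = 1*(⅓) = ⅓ ≈ 0.33333)
w(F) = -(3 + F)² (w(F) = (F + 3)²*(-1) = (3 + F)²*(-1) = -(3 + F)²)
-16362/w((6 + 7)*P) + 42586/38962 = -16362*(-1/(3 + (6 + 7)*(⅓))²) + 42586/38962 = -16362*(-1/(3 + 13*(⅓))²) + 42586*(1/38962) = -16362*(-1/(3 + 13/3)²) + 21293/19481 = -16362/((-(22/3)²)) + 21293/19481 = -16362/((-1*484/9)) + 21293/19481 = -16362/(-484/9) + 21293/19481 = -16362*(-9/484) + 21293/19481 = 73629/242 + 21293/19481 = 11896855/38962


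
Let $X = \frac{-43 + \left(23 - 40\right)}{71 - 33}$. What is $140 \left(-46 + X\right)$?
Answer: $- \frac{126560}{19} \approx -6661.1$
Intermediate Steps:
$X = - \frac{30}{19}$ ($X = \frac{-43 + \left(23 - 40\right)}{38} = \left(-43 - 17\right) \frac{1}{38} = \left(-60\right) \frac{1}{38} = - \frac{30}{19} \approx -1.5789$)
$140 \left(-46 + X\right) = 140 \left(-46 - \frac{30}{19}\right) = 140 \left(- \frac{904}{19}\right) = - \frac{126560}{19}$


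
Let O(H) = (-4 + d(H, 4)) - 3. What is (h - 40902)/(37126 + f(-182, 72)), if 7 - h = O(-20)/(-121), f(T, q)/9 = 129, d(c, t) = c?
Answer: -4948322/4632727 ≈ -1.0681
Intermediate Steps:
f(T, q) = 1161 (f(T, q) = 9*129 = 1161)
O(H) = -7 + H (O(H) = (-4 + H) - 3 = -7 + H)
h = 820/121 (h = 7 - (-7 - 20)/(-121) = 7 - (-27)*(-1)/121 = 7 - 1*27/121 = 7 - 27/121 = 820/121 ≈ 6.7769)
(h - 40902)/(37126 + f(-182, 72)) = (820/121 - 40902)/(37126 + 1161) = -4948322/121/38287 = -4948322/121*1/38287 = -4948322/4632727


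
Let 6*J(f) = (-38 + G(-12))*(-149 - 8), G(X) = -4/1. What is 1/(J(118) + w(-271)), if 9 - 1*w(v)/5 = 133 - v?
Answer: -1/876 ≈ -0.0011416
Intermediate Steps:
w(v) = -620 + 5*v (w(v) = 45 - 5*(133 - v) = 45 + (-665 + 5*v) = -620 + 5*v)
G(X) = -4 (G(X) = -4*1 = -4)
J(f) = 1099 (J(f) = ((-38 - 4)*(-149 - 8))/6 = (-42*(-157))/6 = (1/6)*6594 = 1099)
1/(J(118) + w(-271)) = 1/(1099 + (-620 + 5*(-271))) = 1/(1099 + (-620 - 1355)) = 1/(1099 - 1975) = 1/(-876) = -1/876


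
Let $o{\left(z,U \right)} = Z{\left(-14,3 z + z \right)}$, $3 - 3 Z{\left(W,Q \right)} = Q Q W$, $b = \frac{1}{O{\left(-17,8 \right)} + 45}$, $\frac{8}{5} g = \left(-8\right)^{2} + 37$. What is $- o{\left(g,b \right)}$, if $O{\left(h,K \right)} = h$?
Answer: $- \frac{1785181}{6} \approx -2.9753 \cdot 10^{5}$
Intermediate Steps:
$g = \frac{505}{8}$ ($g = \frac{5 \left(\left(-8\right)^{2} + 37\right)}{8} = \frac{5 \left(64 + 37\right)}{8} = \frac{5}{8} \cdot 101 = \frac{505}{8} \approx 63.125$)
$b = \frac{1}{28}$ ($b = \frac{1}{-17 + 45} = \frac{1}{28} \approx 0.035714$)
$Z{\left(W,Q \right)} = 1 - \frac{W Q^{2}}{3}$ ($Z{\left(W,Q \right)} = 1 - \frac{Q Q W}{3} = 1 - \frac{Q^{2} W}{3} = 1 - \frac{W Q^{2}}{3}$)
$o{\left(z,U \right)} = 1 + \frac{224 z^{2}}{3}$ ($o{\left(z,U \right)} = 1 - - \frac{14 \left(3 z + z\right)^{2}}{3} = 1 - - \frac{14 \left(4 z\right)^{2}}{3} = 1 - - \frac{14 \cdot 16 z^{2}}{3} = 1 + \frac{224 z^{2}}{3}$)
$- o{\left(g,b \right)} = - (1 + \frac{224 \left(\frac{505}{8}\right)^{2}}{3}) = - (1 + \frac{224}{3} \cdot \frac{255025}{64}) = - (1 + \frac{1785175}{6}) = \left(-1\right) \frac{1785181}{6} = - \frac{1785181}{6}$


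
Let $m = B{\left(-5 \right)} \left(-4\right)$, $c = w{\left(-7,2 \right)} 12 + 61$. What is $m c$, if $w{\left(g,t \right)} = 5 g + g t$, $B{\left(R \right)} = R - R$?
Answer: $0$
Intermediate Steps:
$B{\left(R \right)} = 0$
$c = -527$ ($c = - 7 \left(5 + 2\right) 12 + 61 = \left(-7\right) 7 \cdot 12 + 61 = \left(-49\right) 12 + 61 = -588 + 61 = -527$)
$m = 0$ ($m = 0 \left(-4\right) = 0$)
$m c = 0 \left(-527\right) = 0$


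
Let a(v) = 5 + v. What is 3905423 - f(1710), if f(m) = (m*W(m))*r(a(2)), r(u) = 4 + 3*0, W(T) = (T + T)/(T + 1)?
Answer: 6658785953/1711 ≈ 3.8918e+6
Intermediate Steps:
W(T) = 2*T/(1 + T) (W(T) = (2*T)/(1 + T) = 2*T/(1 + T))
r(u) = 4 (r(u) = 4 + 0 = 4)
f(m) = 8*m**2/(1 + m) (f(m) = (m*(2*m/(1 + m)))*4 = (2*m**2/(1 + m))*4 = 8*m**2/(1 + m))
3905423 - f(1710) = 3905423 - 8*1710**2/(1 + 1710) = 3905423 - 8*2924100/1711 = 3905423 - 1*23392800/1711 = 3905423 - 23392800/1711 = 6658785953/1711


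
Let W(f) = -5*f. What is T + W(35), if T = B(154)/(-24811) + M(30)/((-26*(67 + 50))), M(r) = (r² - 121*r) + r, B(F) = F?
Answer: -730089701/4193059 ≈ -174.12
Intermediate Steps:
M(r) = r² - 120*r
T = 3695624/4193059 (T = 154/(-24811) + (30*(-120 + 30))/((-26*(67 + 50))) = 154*(-1/24811) + (30*(-90))/((-26*117)) = -154/24811 - 2700/(-3042) = -154/24811 - 2700*(-1/3042) = -154/24811 + 150/169 = 3695624/4193059 ≈ 0.88137)
T + W(35) = 3695624/4193059 - 5*35 = 3695624/4193059 - 175 = -730089701/4193059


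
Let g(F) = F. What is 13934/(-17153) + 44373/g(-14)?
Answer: -108760735/34306 ≈ -3170.3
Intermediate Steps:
13934/(-17153) + 44373/g(-14) = 13934/(-17153) + 44373/(-14) = 13934*(-1/17153) + 44373*(-1/14) = -13934/17153 - 6339/2 = -108760735/34306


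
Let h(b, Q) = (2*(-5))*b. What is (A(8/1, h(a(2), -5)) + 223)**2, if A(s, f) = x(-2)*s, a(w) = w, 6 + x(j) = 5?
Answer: 46225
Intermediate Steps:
x(j) = -1 (x(j) = -6 + 5 = -1)
h(b, Q) = -10*b
A(s, f) = -s
(A(8/1, h(a(2), -5)) + 223)**2 = (-8/1 + 223)**2 = (-8 + 223)**2 = 215**2 = 46225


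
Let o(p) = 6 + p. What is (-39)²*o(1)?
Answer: 10647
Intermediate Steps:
(-39)²*o(1) = (-39)²*(6 + 1) = 1521*7 = 10647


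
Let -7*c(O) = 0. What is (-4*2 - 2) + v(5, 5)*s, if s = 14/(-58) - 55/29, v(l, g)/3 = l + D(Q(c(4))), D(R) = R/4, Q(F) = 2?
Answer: -1313/29 ≈ -45.276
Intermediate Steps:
c(O) = 0 (c(O) = -⅐*0 = 0)
D(R) = R/4 (D(R) = R*(¼) = R/4)
v(l, g) = 3/2 + 3*l (v(l, g) = 3*(l + (¼)*2) = 3*(l + ½) = 3*(½ + l) = 3/2 + 3*l)
s = -62/29 (s = 14*(-1/58) - 55*1/29 = -7/29 - 55/29 = -62/29 ≈ -2.1379)
(-4*2 - 2) + v(5, 5)*s = (-4*2 - 2) + (3/2 + 3*5)*(-62/29) = (-8 - 2) + (3/2 + 15)*(-62/29) = -10 + (33/2)*(-62/29) = -10 - 1023/29 = -1313/29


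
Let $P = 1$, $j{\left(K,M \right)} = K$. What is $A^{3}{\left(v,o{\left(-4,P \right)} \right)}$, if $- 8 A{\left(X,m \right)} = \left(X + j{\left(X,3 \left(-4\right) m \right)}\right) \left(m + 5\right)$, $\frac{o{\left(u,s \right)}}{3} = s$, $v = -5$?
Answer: $1000$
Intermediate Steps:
$o{\left(u,s \right)} = 3 s$
$A{\left(X,m \right)} = - \frac{X \left(5 + m\right)}{4}$ ($A{\left(X,m \right)} = - \frac{\left(X + X\right) \left(m + 5\right)}{8} = - \frac{2 X \left(5 + m\right)}{8} = - \frac{X \left(5 + m\right)}{4}$)
$A^{3}{\left(v,o{\left(-4,P \right)} \right)} = \left(\frac{1}{4} \left(-5\right) \left(-5 - 3 \cdot 1\right)\right)^{3} = \left(\frac{1}{4} \left(-5\right) \left(-5 - 3\right)\right)^{3} = \left(\frac{1}{4} \left(-5\right) \left(-8\right)\right)^{3} = 10^{3} = 1000$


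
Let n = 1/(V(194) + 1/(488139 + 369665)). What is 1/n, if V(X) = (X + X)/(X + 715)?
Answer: 332828861/779743836 ≈ 0.42684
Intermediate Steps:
V(X) = 2*X/(715 + X) (V(X) = (2*X)/(715 + X) = 2*X/(715 + X))
n = 779743836/332828861 (n = 1/(2*194/(715 + 194) + 1/(488139 + 369665)) = 1/(2*194/909 + 1/857804) = 1/(2*194*(1/909) + 1/857804) = 1/(388/909 + 1/857804) = 1/(332828861/779743836) = 779743836/332828861 ≈ 2.3428)
1/n = 1/(779743836/332828861) = 332828861/779743836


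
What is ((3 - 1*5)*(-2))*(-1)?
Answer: -4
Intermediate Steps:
((3 - 1*5)*(-2))*(-1) = ((3 - 5)*(-2))*(-1) = -2*(-2)*(-1) = 4*(-1) = -4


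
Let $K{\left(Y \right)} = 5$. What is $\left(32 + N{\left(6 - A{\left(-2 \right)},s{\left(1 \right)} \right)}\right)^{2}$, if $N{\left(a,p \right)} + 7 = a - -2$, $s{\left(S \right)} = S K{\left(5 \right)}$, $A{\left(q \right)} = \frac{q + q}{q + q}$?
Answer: $1024$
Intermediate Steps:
$A{\left(q \right)} = 1$ ($A{\left(q \right)} = \frac{2 q}{2 q} = 2 q \frac{1}{2 q} = 1$)
$s{\left(S \right)} = 5 S$ ($s{\left(S \right)} = S 5 = 5 S$)
$N{\left(a,p \right)} = -5 + a$ ($N{\left(a,p \right)} = -7 + \left(a - -2\right) = -7 + \left(a + 2\right) = -7 + \left(2 + a\right) = -5 + a$)
$\left(32 + N{\left(6 - A{\left(-2 \right)},s{\left(1 \right)} \right)}\right)^{2} = \left(32 + \left(-5 + \left(6 - 1\right)\right)\right)^{2} = \left(32 + \left(-5 + 5\right)\right)^{2} = \left(32 + 0\right)^{2} = 32^{2} = 1024$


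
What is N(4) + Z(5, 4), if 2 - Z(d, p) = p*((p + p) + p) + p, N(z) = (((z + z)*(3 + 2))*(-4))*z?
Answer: -690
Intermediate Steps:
N(z) = -40*z² (N(z) = (((2*z)*5)*(-4))*z = ((10*z)*(-4))*z = (-40*z)*z = -40*z²)
Z(d, p) = 2 - p - 3*p² (Z(d, p) = 2 - (p*((p + p) + p) + p) = 2 - (p*(2*p + p) + p) = 2 - (p*(3*p) + p) = 2 - (3*p² + p) = 2 - (p + 3*p²) = 2 + (-p - 3*p²) = 2 - p - 3*p²)
N(4) + Z(5, 4) = -40*4² + (2 - 1*4 - 3*4²) = -40*16 + (2 - 4 - 3*16) = -640 + (2 - 4 - 48) = -640 - 50 = -690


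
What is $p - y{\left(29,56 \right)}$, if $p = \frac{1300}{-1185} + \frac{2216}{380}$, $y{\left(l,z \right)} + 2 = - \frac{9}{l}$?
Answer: $\frac{4599847}{652935} \approx 7.0449$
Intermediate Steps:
$y{\left(l,z \right)} = -2 - \frac{9}{l}$
$p = \frac{106598}{22515}$ ($p = 1300 \left(- \frac{1}{1185}\right) + 2216 \cdot \frac{1}{380} = - \frac{260}{237} + \frac{554}{95} = \frac{106598}{22515} \approx 4.7345$)
$p - y{\left(29,56 \right)} = \frac{106598}{22515} - \left(-2 - \frac{9}{29}\right) = \frac{106598}{22515} - - \frac{67}{29} = \frac{106598}{22515} + \frac{67}{29} = \frac{4599847}{652935}$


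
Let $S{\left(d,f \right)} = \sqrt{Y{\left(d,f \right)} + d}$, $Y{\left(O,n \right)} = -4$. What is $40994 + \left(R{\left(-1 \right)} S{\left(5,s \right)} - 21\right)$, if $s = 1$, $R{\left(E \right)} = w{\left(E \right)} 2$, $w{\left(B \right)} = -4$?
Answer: $40965$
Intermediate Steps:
$R{\left(E \right)} = -8$ ($R{\left(E \right)} = \left(-4\right) 2 = -8$)
$S{\left(d,f \right)} = \sqrt{-4 + d}$
$40994 + \left(R{\left(-1 \right)} S{\left(5,s \right)} - 21\right) = 40994 - \left(21 + 8 \sqrt{-4 + 5}\right) = 40994 - \left(21 + 8 \sqrt{1}\right) = 40994 - 29 = 40965$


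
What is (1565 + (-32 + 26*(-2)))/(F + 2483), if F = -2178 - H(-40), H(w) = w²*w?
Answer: 1481/64305 ≈ 0.023031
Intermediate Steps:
H(w) = w³
F = 61822 (F = -2178 - 1*(-40)³ = -2178 - 1*(-64000) = -2178 + 64000 = 61822)
(1565 + (-32 + 26*(-2)))/(F + 2483) = (1565 + (-32 + 26*(-2)))/(61822 + 2483) = (1565 + (-32 - 52))/64305 = (1565 - 84)*(1/64305) = 1481*(1/64305) = 1481/64305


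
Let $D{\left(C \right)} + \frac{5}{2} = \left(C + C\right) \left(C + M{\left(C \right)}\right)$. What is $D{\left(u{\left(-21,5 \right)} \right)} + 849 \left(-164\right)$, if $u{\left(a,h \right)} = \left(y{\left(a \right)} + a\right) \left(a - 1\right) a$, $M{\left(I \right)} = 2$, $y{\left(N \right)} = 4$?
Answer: $\frac{246399955}{2} \approx 1.232 \cdot 10^{8}$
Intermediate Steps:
$u{\left(a,h \right)} = a \left(-1 + a\right) \left(4 + a\right)$ ($u{\left(a,h \right)} = \left(4 + a\right) \left(a - 1\right) a = \left(4 + a\right) \left(-1 + a\right) a = \left(4 + a\right) a \left(-1 + a\right) = a \left(-1 + a\right) \left(4 + a\right)$)
$D{\left(C \right)} = - \frac{5}{2} + 2 C \left(2 + C\right)$ ($D{\left(C \right)} = - \frac{5}{2} + \left(C + C\right) \left(C + 2\right) = - \frac{5}{2} + 2 C \left(2 + C\right)$)
$D{\left(u{\left(-21,5 \right)} \right)} + 849 \left(-164\right) = \left(- \frac{5}{2} + 2 \left(- 21 \left(-4 + \left(-21\right)^{2} + 3 \left(-21\right)\right)\right)^{2} + 4 \left(- 21 \left(-4 + \left(-21\right)^{2} + 3 \left(-21\right)\right)\right)\right) + 849 \left(-164\right) = \left(- \frac{5}{2} + 2 \left(- 21 \left(-4 + 441 - 63\right)\right)^{2} + 4 \left(- 21 \left(-4 + 441 - 63\right)\right)\right) - 139236 = \left(- \frac{5}{2} + 2 \left(\left(-21\right) 374\right)^{2} + 4 \left(\left(-21\right) 374\right)\right) - 139236 = \left(- \frac{5}{2} + 2 \left(-7854\right)^{2} + 4 \left(-7854\right)\right) - 139236 = \left(- \frac{5}{2} + 2 \cdot 61685316 - 31416\right) - 139236 = \left(- \frac{5}{2} + 123370632 - 31416\right) - 139236 = \frac{246678427}{2} - 139236 = \frac{246399955}{2}$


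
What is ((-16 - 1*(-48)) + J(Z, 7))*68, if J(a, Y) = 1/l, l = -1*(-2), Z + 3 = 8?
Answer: 2210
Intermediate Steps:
Z = 5 (Z = -3 + 8 = 5)
l = 2
J(a, Y) = 1/2
((-16 - 1*(-48)) + J(Z, 7))*68 = ((-16 - 1*(-48)) + 1/2)*68 = ((-16 + 48) + 1/2)*68 = (32 + 1/2)*68 = (65/2)*68 = 2210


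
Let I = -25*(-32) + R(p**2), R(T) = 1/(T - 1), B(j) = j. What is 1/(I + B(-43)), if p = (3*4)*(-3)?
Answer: 1295/980316 ≈ 0.0013210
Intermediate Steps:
p = -36 (p = 12*(-3) = -36)
R(T) = 1/(-1 + T)
I = 1036001/1295 (I = -25*(-32) + 1/(-1 + (-36)**2) = 800 + 1/(-1 + 1296) = 800 + 1/1295 = 1036001/1295 ≈ 800.00)
1/(I + B(-43)) = 1/(1036001/1295 - 43) = 1/(980316/1295) = 1295/980316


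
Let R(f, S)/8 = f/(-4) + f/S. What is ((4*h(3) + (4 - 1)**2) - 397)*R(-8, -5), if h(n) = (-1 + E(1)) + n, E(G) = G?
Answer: -54144/5 ≈ -10829.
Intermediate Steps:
R(f, S) = -2*f + 8*f/S (R(f, S) = 8*(f/(-4) + f/S) = 8*(f*(-1/4) + f/S) = 8*(-f/4 + f/S) = -2*f + 8*f/S)
h(n) = n (h(n) = (-1 + 1) + n = 0 + n = n)
((4*h(3) + (4 - 1)**2) - 397)*R(-8, -5) = ((4*3 + (4 - 1)**2) - 397)*(2*(-8)*(4 - 1*(-5))/(-5)) = ((12 + 3**2) - 397)*(2*(-8)*(-1/5)*(4 + 5)) = ((12 + 9) - 397)*(2*(-8)*(-1/5)*9) = (21 - 397)*(144/5) = -376*144/5 = -54144/5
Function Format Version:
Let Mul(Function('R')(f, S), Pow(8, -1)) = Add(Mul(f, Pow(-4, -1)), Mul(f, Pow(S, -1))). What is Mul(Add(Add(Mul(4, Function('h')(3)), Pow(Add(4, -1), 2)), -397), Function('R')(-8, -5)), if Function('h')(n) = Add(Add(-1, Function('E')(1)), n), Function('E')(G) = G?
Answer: Rational(-54144, 5) ≈ -10829.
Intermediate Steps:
Function('R')(f, S) = Add(Mul(-2, f), Mul(8, f, Pow(S, -1))) (Function('R')(f, S) = Mul(8, Add(Mul(f, Pow(-4, -1)), Mul(f, Pow(S, -1)))) = Mul(8, Add(Mul(f, Rational(-1, 4)), Mul(f, Pow(S, -1)))) = Mul(8, Add(Mul(Rational(-1, 4), f), Mul(f, Pow(S, -1)))) = Add(Mul(-2, f), Mul(8, f, Pow(S, -1))))
Function('h')(n) = n (Function('h')(n) = Add(Add(-1, 1), n) = Add(0, n) = n)
Mul(Add(Add(Mul(4, Function('h')(3)), Pow(Add(4, -1), 2)), -397), Function('R')(-8, -5)) = Mul(Add(Add(Mul(4, 3), Pow(Add(4, -1), 2)), -397), Mul(2, -8, Pow(-5, -1), Add(4, Mul(-1, -5)))) = Mul(Add(Add(12, Pow(3, 2)), -397), Mul(2, -8, Rational(-1, 5), Add(4, 5))) = Mul(Add(Add(12, 9), -397), Mul(2, -8, Rational(-1, 5), 9)) = Mul(Add(21, -397), Rational(144, 5)) = Mul(-376, Rational(144, 5)) = Rational(-54144, 5)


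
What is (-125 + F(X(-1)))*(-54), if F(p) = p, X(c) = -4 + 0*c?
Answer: 6966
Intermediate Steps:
X(c) = -4 (X(c) = -4 + 0 = -4)
(-125 + F(X(-1)))*(-54) = (-125 - 4)*(-54) = -129*(-54) = 6966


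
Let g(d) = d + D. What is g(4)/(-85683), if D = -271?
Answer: 89/28561 ≈ 0.0031161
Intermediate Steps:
g(d) = -271 + d (g(d) = d - 271 = -271 + d)
g(4)/(-85683) = (-271 + 4)/(-85683) = -267*(-1/85683) = 89/28561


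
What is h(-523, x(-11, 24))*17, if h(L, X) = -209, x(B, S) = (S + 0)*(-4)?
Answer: -3553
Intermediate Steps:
x(B, S) = -4*S (x(B, S) = S*(-4) = -4*S)
h(-523, x(-11, 24))*17 = -209*17 = -3553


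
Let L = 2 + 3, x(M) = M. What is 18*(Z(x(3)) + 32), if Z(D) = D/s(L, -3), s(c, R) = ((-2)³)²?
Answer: 18459/32 ≈ 576.84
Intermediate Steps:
L = 5
s(c, R) = 64 (s(c, R) = (-8)² = 64)
Z(D) = D/64
18*(Z(x(3)) + 32) = 18*((1/64)*3 + 32) = 18*(3/64 + 32) = 18*(2051/64) = 18459/32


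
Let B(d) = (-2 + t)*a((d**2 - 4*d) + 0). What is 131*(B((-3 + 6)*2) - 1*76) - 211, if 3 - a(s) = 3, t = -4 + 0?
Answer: -10167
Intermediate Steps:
t = -4
a(s) = 0 (a(s) = 3 - 1*3 = 3 - 3 = 0)
B(d) = 0 (B(d) = (-2 - 4)*0 = -6*0 = 0)
131*(B((-3 + 6)*2) - 1*76) - 211 = 131*(0 - 1*76) - 211 = 131*(0 - 76) - 211 = 131*(-76) - 211 = -9956 - 211 = -10167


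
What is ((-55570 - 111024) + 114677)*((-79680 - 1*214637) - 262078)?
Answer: 28886359215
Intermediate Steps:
((-55570 - 111024) + 114677)*((-79680 - 1*214637) - 262078) = (-166594 + 114677)*((-79680 - 214637) - 262078) = -51917*(-294317 - 262078) = -51917*(-556395) = 28886359215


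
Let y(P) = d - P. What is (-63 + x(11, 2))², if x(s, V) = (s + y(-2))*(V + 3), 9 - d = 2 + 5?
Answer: 144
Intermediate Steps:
d = 2 (d = 9 - (2 + 5) = 9 - 1*7 = 9 - 7 = 2)
y(P) = 2 - P
x(s, V) = (3 + V)*(4 + s) (x(s, V) = (s + (2 - 1*(-2)))*(V + 3) = (s + (2 + 2))*(3 + V) = (s + 4)*(3 + V) = (4 + s)*(3 + V) = (3 + V)*(4 + s))
(-63 + x(11, 2))² = (-63 + (12 + 3*11 + 4*2 + 2*11))² = (-63 + (12 + 33 + 8 + 22))² = (-63 + 75)² = 12² = 144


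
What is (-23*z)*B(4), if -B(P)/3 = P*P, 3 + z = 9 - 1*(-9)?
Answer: 16560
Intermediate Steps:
z = 15 (z = -3 + (9 - 1*(-9)) = -3 + (9 + 9) = -3 + 18 = 15)
B(P) = -3*P² (B(P) = -3*P*P = -3*P²)
(-23*z)*B(4) = (-23*15)*(-3*4²) = -(-1035)*16 = -345*(-48) = 16560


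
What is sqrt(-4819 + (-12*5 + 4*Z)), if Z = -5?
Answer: I*sqrt(4899) ≈ 69.993*I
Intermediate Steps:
sqrt(-4819 + (-12*5 + 4*Z)) = sqrt(-4819 + (-12*5 + 4*(-5))) = sqrt(-4819 + (-60 - 20)) = sqrt(-4819 - 80) = sqrt(-4899) = I*sqrt(4899)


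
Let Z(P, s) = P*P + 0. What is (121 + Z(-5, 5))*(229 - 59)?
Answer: 24820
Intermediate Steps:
Z(P, s) = P² (Z(P, s) = P² + 0 = P²)
(121 + Z(-5, 5))*(229 - 59) = (121 + (-5)²)*(229 - 59) = (121 + 25)*170 = 146*170 = 24820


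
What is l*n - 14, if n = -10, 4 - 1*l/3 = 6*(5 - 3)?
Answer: 226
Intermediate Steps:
l = -24 (l = 12 - 18*(5 - 3) = 12 - 18*2 = 12 - 3*12 = 12 - 36 = -24)
l*n - 14 = -24*(-10) - 14 = 240 - 14 = 226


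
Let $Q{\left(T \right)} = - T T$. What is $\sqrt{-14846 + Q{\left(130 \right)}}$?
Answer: $i \sqrt{31746} \approx 178.17 i$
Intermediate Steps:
$Q{\left(T \right)} = - T^{2}$
$\sqrt{-14846 + Q{\left(130 \right)}} = \sqrt{-14846 - 130^{2}} = \sqrt{-14846 - 16900} = \sqrt{-31746} = i \sqrt{31746}$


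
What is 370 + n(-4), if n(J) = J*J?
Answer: 386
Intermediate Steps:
n(J) = J**2
370 + n(-4) = 370 + (-4)**2 = 370 + 16 = 386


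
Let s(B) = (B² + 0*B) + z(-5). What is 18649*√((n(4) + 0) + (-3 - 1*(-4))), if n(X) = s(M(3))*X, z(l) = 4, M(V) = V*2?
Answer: 18649*√161 ≈ 2.3663e+5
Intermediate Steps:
M(V) = 2*V
s(B) = 4 + B² (s(B) = (B² + 0*B) + 4 = (B² + 0) + 4 = B² + 4 = 4 + B²)
n(X) = 40*X (n(X) = (4 + (2*3)²)*X = (4 + 6²)*X = (4 + 36)*X = 40*X)
18649*√((n(4) + 0) + (-3 - 1*(-4))) = 18649*√((40*4 + 0) + (-3 - 1*(-4))) = 18649*√((160 + 0) + (-3 + 4)) = 18649*√(160 + 1) = 18649*√161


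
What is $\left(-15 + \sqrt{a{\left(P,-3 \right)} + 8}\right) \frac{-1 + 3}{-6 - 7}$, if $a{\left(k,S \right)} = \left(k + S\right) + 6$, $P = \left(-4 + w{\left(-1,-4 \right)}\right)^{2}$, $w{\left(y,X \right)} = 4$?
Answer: $\frac{30}{13} - \frac{2 \sqrt{11}}{13} \approx 1.7974$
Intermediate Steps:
$P = 0$ ($P = \left(-4 + 4\right)^{2} = 0^{2} = 0$)
$a{\left(k,S \right)} = 6 + S + k$ ($a{\left(k,S \right)} = \left(S + k\right) + 6 = 6 + S + k$)
$\left(-15 + \sqrt{a{\left(P,-3 \right)} + 8}\right) \frac{-1 + 3}{-6 - 7} = \left(-15 + \sqrt{\left(6 - 3 + 0\right) + 8}\right) \frac{-1 + 3}{-6 - 7} = \left(-15 + \sqrt{3 + 8}\right) \frac{2}{-13} = \left(-15 + \sqrt{11}\right) 2 \left(- \frac{1}{13}\right) = \left(-15 + \sqrt{11}\right) \left(- \frac{2}{13}\right) = \frac{30}{13} - \frac{2 \sqrt{11}}{13}$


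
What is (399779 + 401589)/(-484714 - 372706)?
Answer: -200342/214355 ≈ -0.93463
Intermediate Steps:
(399779 + 401589)/(-484714 - 372706) = 801368/(-857420) = 801368*(-1/857420) = -200342/214355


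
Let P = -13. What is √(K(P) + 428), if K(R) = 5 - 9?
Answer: 2*√106 ≈ 20.591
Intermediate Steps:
K(R) = -4
√(K(P) + 428) = √(-4 + 428) = √424 = 2*√106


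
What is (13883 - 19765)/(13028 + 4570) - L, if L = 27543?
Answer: -242353798/8799 ≈ -27543.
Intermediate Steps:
(13883 - 19765)/(13028 + 4570) - L = (13883 - 19765)/(13028 + 4570) - 1*27543 = -5882/17598 - 27543 = -5882*1/17598 - 27543 = -2941/8799 - 27543 = -242353798/8799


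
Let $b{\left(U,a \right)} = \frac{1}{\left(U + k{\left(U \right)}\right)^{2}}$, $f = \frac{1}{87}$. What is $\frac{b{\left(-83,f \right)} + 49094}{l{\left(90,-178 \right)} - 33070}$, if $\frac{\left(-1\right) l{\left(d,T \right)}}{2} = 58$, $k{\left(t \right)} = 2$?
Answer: $- \frac{322105735}{217733346} \approx -1.4794$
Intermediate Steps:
$f = \frac{1}{87} \approx 0.011494$
$l{\left(d,T \right)} = -116$ ($l{\left(d,T \right)} = \left(-2\right) 58 = -116$)
$b{\left(U,a \right)} = \frac{1}{\left(2 + U\right)^{2}}$ ($b{\left(U,a \right)} = \frac{1}{\left(U + 2\right)^{2}} = \frac{1}{\left(2 + U\right)^{2}}$)
$\frac{b{\left(-83,f \right)} + 49094}{l{\left(90,-178 \right)} - 33070} = \frac{\frac{1}{\left(2 - 83\right)^{2}} + 49094}{-116 - 33070} = \frac{\frac{1}{6561} + 49094}{-33186} = \left(\frac{1}{6561} + 49094\right) \left(- \frac{1}{33186}\right) = \frac{322105735}{6561} \left(- \frac{1}{33186}\right) = - \frac{322105735}{217733346}$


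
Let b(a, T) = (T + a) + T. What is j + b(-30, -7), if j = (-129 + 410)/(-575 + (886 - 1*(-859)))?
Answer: -51199/1170 ≈ -43.760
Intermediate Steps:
b(a, T) = a + 2*T
j = 281/1170 (j = 281/(-575 + (886 + 859)) = 281/(-575 + 1745) = 281/1170 ≈ 0.24017)
j + b(-30, -7) = 281/1170 + (-30 + 2*(-7)) = 281/1170 + (-30 - 14) = 281/1170 - 44 = -51199/1170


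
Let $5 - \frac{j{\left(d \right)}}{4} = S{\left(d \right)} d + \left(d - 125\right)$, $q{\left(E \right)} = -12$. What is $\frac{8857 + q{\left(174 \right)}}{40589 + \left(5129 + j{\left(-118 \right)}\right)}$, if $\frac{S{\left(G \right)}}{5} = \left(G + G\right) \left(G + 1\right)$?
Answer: $\frac{1769}{13042206} \approx 0.00013564$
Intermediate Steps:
$S{\left(G \right)} = 10 G \left(1 + G\right)$ ($S{\left(G \right)} = 5 \left(G + G\right) \left(G + 1\right) = 5 \cdot 2 G \left(1 + G\right) = 10 G \left(1 + G\right)$)
$j{\left(d \right)} = 520 - 4 d - 40 d^{2} \left(1 + d\right)$ ($j{\left(d \right)} = 20 - 4 \left(10 d \left(1 + d\right) d + \left(d - 125\right)\right) = 20 - 4 \left(10 d^{2} \left(1 + d\right) + \left(-125 + d\right)\right) = 20 - 4 \left(-125 + d + 10 d^{2} \left(1 + d\right)\right) = 20 - \left(-500 + 4 d + 40 d^{2} \left(1 + d\right)\right) = 520 - 4 d - 40 d^{2} \left(1 + d\right)$)
$\frac{8857 + q{\left(174 \right)}}{40589 + \left(5129 + j{\left(-118 \right)}\right)} = \frac{8857 - 12}{40589 - \left(-6121 + 40 \left(-118\right)^{2} \left(1 - 118\right)\right)} = \frac{8845}{40589 + \left(5129 + \left(520 + 472 - 556960 \left(-117\right)\right)\right)} = \frac{8845}{40589 + \left(5129 + \left(520 + 472 + 65164320\right)\right)} = \frac{8845}{40589 + \left(5129 + 65165312\right)} = \frac{8845}{40589 + 65170441} = \frac{8845}{65211030} = 8845 \cdot \frac{1}{65211030} = \frac{1769}{13042206}$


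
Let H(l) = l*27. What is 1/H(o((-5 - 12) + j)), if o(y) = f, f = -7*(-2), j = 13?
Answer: 1/378 ≈ 0.0026455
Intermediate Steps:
f = 14
o(y) = 14
H(l) = 27*l
1/H(o((-5 - 12) + j)) = 1/(27*14) = 1/378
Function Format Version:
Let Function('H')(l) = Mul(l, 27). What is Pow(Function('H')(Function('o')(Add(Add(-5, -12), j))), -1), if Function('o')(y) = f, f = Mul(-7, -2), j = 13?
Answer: Rational(1, 378) ≈ 0.0026455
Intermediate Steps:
f = 14
Function('o')(y) = 14
Function('H')(l) = Mul(27, l)
Pow(Function('H')(Function('o')(Add(Add(-5, -12), j))), -1) = Pow(Mul(27, 14), -1) = Pow(378, -1) = Rational(1, 378)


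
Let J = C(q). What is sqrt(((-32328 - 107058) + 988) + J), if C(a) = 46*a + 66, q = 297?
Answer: I*sqrt(124670) ≈ 353.09*I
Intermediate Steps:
C(a) = 66 + 46*a
J = 13728 (J = 66 + 46*297 = 66 + 13662 = 13728)
sqrt(((-32328 - 107058) + 988) + J) = sqrt(((-32328 - 107058) + 988) + 13728) = sqrt((-139386 + 988) + 13728) = sqrt(-138398 + 13728) = sqrt(-124670) = I*sqrt(124670)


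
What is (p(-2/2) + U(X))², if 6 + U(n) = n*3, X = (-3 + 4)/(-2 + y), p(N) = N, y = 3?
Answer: 16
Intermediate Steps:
X = 1 (X = (-3 + 4)/(-2 + 3) = 1/1 = 1*1 = 1)
U(n) = -6 + 3*n (U(n) = -6 + n*3 = -6 + 3*n)
(p(-2/2) + U(X))² = (-2/2 + (-6 + 3*1))² = (-2*½ + (-6 + 3))² = (-1 - 3)² = (-4)² = 16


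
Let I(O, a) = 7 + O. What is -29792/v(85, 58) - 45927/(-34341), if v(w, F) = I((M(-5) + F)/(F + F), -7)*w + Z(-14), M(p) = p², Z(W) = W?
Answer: -38419596425/852240597 ≈ -45.081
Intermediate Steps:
v(w, F) = -14 + w*(7 + (25 + F)/(2*F)) (v(w, F) = (7 + ((-5)² + F)/(F + F))*w - 14 = (7 + (25 + F)/((2*F)))*w - 14 = (7 + (25 + F)*(1/(2*F)))*w - 14 = (7 + (25 + F)/(2*F))*w - 14 = w*(7 + (25 + F)/(2*F)) - 14 = -14 + w*(7 + (25 + F)/(2*F)))
-29792/v(85, 58) - 45927/(-34341) = -29792/(-14 + (15/2)*85 + (25/2)*85/58) - 45927/(-34341) = -29792/(-14 + 1275/2 + (25/2)*85*(1/58)) - 45927*(-1/34341) = -29792/(-14 + 1275/2 + 2125/116) + 15309/11447 = -29792/74451/116 + 15309/11447 = -29792*116/74451 + 15309/11447 = -3455872/74451 + 15309/11447 = -38419596425/852240597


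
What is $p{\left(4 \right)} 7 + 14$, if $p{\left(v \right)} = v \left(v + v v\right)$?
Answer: $574$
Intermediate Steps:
$p{\left(v \right)} = v \left(v + v^{2}\right)$
$p{\left(4 \right)} 7 + 14 = 4^{2} \left(1 + 4\right) 7 + 14 = 16 \cdot 5 \cdot 7 + 14 = 80 \cdot 7 + 14 = 560 + 14 = 574$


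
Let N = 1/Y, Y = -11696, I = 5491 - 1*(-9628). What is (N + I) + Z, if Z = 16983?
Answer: 375464991/11696 ≈ 32102.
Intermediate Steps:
I = 15119 (I = 5491 + 9628 = 15119)
N = -1/11696 (N = 1/(-11696) = -1/11696 ≈ -8.5499e-5)
(N + I) + Z = (-1/11696 + 15119) + 16983 = 176831823/11696 + 16983 = 375464991/11696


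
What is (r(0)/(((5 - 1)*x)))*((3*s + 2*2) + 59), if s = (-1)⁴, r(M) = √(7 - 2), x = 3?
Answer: 11*√5/2 ≈ 12.298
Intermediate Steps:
r(M) = √5
s = 1
(r(0)/(((5 - 1)*x)))*((3*s + 2*2) + 59) = (√5/(((5 - 1)*3)))*((3*1 + 2*2) + 59) = (√5/((4*3)))*((3 + 4) + 59) = (√5/12)*(7 + 59) = (√5*(1/12))*66 = (√5/12)*66 = 11*√5/2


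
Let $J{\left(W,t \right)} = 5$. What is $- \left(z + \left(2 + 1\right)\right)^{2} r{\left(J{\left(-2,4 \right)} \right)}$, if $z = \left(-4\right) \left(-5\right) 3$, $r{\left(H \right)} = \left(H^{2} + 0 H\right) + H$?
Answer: $-119070$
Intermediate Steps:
$r{\left(H \right)} = H + H^{2}$ ($r{\left(H \right)} = \left(H^{2} + 0\right) + H = H^{2} + H = H + H^{2}$)
$z = 60$ ($z = 20 \cdot 3 = 60$)
$- \left(z + \left(2 + 1\right)\right)^{2} r{\left(J{\left(-2,4 \right)} \right)} = - \left(60 + \left(2 + 1\right)\right)^{2} \cdot 5 \left(1 + 5\right) = - \left(60 + 3\right)^{2} \cdot 5 \cdot 6 = - 63^{2} \cdot 30 = - 3969 \cdot 30 = \left(-1\right) 119070 = -119070$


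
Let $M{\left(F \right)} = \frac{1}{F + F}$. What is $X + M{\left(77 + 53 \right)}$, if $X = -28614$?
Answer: $- \frac{7439639}{260} \approx -28614.0$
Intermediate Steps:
$M{\left(F \right)} = \frac{1}{2 F}$
$X + M{\left(77 + 53 \right)} = -28614 + \frac{1}{2 \left(77 + 53\right)} = -28614 + \frac{1}{2 \cdot 130} = -28614 + \frac{1}{2} \cdot \frac{1}{130} = -28614 + \frac{1}{260} = - \frac{7439639}{260}$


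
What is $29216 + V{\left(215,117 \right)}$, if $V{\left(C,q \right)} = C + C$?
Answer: $29646$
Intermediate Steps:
$V{\left(C,q \right)} = 2 C$
$29216 + V{\left(215,117 \right)} = 29216 + 2 \cdot 215 = 29216 + 430 = 29646$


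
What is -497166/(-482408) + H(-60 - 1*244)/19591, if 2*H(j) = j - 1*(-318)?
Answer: 103652723/100541012 ≈ 1.0309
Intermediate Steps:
H(j) = 159 + j/2 (H(j) = (j - 1*(-318))/2 = (j + 318)/2 = (318 + j)/2 = 159 + j/2)
-497166/(-482408) + H(-60 - 1*244)/19591 = -497166/(-482408) + (159 + (-60 - 1*244)/2)/19591 = -497166*(-1/482408) + (159 + (-60 - 244)/2)*(1/19591) = 5289/5132 + (159 + (1/2)*(-304))*(1/19591) = 5289/5132 + (159 - 152)*(1/19591) = 5289/5132 + 7*(1/19591) = 5289/5132 + 7/19591 = 103652723/100541012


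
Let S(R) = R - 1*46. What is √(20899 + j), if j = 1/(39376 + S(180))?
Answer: √3624908565490/13170 ≈ 144.56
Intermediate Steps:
S(R) = -46 + R (S(R) = R - 46 = -46 + R)
j = 1/39510 (j = 1/(39376 + (-46 + 180)) = 1/(39376 + 134) = 1/39510 ≈ 2.5310e-5)
√(20899 + j) = √(20899 + 1/39510) = √(825719491/39510) = √3624908565490/13170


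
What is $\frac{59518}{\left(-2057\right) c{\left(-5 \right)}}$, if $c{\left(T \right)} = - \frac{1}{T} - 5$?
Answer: $\frac{148795}{24684} \approx 6.028$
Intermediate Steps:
$c{\left(T \right)} = -5 - \frac{1}{T}$
$\frac{59518}{\left(-2057\right) c{\left(-5 \right)}} = \frac{59518}{\left(-2057\right) \left(-5 - \frac{1}{-5}\right)} = \frac{59518}{\left(-2057\right) \left(-5 - - \frac{1}{5}\right)} = \frac{59518}{\left(-2057\right) \left(-5 + \frac{1}{5}\right)} = \frac{59518}{\left(-2057\right) \left(- \frac{24}{5}\right)} = \frac{59518}{\frac{49368}{5}} = 59518 \cdot \frac{5}{49368} = \frac{148795}{24684}$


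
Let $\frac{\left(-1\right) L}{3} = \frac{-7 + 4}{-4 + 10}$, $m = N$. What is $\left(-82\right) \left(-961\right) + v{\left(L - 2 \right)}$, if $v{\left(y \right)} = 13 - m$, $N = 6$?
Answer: $78809$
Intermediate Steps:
$m = 6$
$L = \frac{3}{2}$ ($L = - 3 \frac{-7 + 4}{-4 + 10} = - 3 \left(- \frac{3}{6}\right) = - 3 \left(\left(-3\right) \frac{1}{6}\right) = \left(-3\right) \left(- \frac{1}{2}\right) = \frac{3}{2} \approx 1.5$)
$v{\left(y \right)} = 7$ ($v{\left(y \right)} = 13 - 6 = 7$)
$\left(-82\right) \left(-961\right) + v{\left(L - 2 \right)} = \left(-82\right) \left(-961\right) + 7 = 78802 + 7 = 78809$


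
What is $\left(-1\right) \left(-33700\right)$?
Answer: $33700$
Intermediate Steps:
$\left(-1\right) \left(-33700\right) = 33700$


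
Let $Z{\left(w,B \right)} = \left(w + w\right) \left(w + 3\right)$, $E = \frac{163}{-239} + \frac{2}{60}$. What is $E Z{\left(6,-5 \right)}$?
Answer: $- \frac{83718}{1195} \approx -70.057$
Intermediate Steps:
$E = - \frac{4651}{7170}$ ($E = 163 \left(- \frac{1}{239}\right) + 2 \cdot \frac{1}{60} = - \frac{163}{239} + \frac{1}{30} = - \frac{4651}{7170} \approx -0.64867$)
$Z{\left(w,B \right)} = 2 w \left(3 + w\right)$
$E Z{\left(6,-5 \right)} = - \frac{4651 \cdot 2 \cdot 6 \left(3 + 6\right)}{7170} = - \frac{4651 \cdot 2 \cdot 6 \cdot 9}{7170} = \left(- \frac{4651}{7170}\right) 108 = - \frac{83718}{1195}$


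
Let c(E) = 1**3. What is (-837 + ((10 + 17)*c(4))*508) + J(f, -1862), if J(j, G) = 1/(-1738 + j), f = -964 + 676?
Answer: 26092853/2026 ≈ 12879.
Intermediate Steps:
c(E) = 1
f = -288
(-837 + ((10 + 17)*c(4))*508) + J(f, -1862) = (-837 + ((10 + 17)*1)*508) + 1/(-1738 - 288) = (-837 + (27*1)*508) + 1/(-2026) = (-837 + 27*508) - 1/2026 = (-837 + 13716) - 1/2026 = 12879 - 1/2026 = 26092853/2026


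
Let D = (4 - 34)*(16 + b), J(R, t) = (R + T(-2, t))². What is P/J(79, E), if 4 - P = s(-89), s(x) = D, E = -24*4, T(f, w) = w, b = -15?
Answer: 2/17 ≈ 0.11765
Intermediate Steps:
E = -96
J(R, t) = (R + t)²
D = -30 (D = (4 - 34)*(16 - 15) = -30*1 = -30)
s(x) = -30
P = 34 (P = 4 - 1*(-30) = 4 + 30 = 34)
P/J(79, E) = 34/((79 - 96)²) = 34/((-17)²) = 34/289 = 34*(1/289) = 2/17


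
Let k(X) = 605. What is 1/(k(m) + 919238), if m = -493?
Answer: 1/919843 ≈ 1.0871e-6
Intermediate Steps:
1/(k(m) + 919238) = 1/(605 + 919238) = 1/919843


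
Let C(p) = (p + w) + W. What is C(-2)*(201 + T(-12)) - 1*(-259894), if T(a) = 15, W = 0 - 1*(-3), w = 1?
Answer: 260326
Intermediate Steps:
W = 3 (W = 0 + 3 = 3)
C(p) = 4 + p (C(p) = (p + 1) + 3 = (1 + p) + 3 = 4 + p)
C(-2)*(201 + T(-12)) - 1*(-259894) = (4 - 2)*(201 + 15) - 1*(-259894) = 2*216 + 259894 = 432 + 259894 = 260326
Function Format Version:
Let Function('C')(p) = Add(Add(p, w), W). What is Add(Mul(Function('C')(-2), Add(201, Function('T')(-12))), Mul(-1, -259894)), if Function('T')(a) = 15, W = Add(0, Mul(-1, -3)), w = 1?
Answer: 260326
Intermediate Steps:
W = 3 (W = Add(0, 3) = 3)
Function('C')(p) = Add(4, p) (Function('C')(p) = Add(Add(p, 1), 3) = Add(Add(1, p), 3) = Add(4, p))
Add(Mul(Function('C')(-2), Add(201, Function('T')(-12))), Mul(-1, -259894)) = Add(Mul(Add(4, -2), Add(201, 15)), Mul(-1, -259894)) = Add(Mul(2, 216), 259894) = Add(432, 259894) = 260326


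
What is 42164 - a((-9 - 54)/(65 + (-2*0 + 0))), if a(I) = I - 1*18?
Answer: 2741893/65 ≈ 42183.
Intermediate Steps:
a(I) = -18 + I (a(I) = I - 18 = -18 + I)
42164 - a((-9 - 54)/(65 + (-2*0 + 0))) = 42164 - (-18 + (-9 - 54)/(65 + (-2*0 + 0))) = 42164 - (-18 - 63/(65 + (0 + 0))) = 42164 - (-18 - 63/(65 + 0)) = 42164 - (-18 - 63/65) = 42164 - 1*(-1233/65) = 42164 + 1233/65 = 2741893/65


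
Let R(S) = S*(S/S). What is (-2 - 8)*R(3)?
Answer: -30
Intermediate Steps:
R(S) = S (R(S) = S*1 = S)
(-2 - 8)*R(3) = (-2 - 8)*3 = -10*3 = -30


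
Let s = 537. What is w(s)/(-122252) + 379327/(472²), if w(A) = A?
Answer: 11563462349/6808947392 ≈ 1.6983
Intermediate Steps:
w(s)/(-122252) + 379327/(472²) = 537/(-122252) + 379327/(472²) = 537*(-1/122252) + 379327/222784 = -537/122252 + 379327*(1/222784) = -537/122252 + 379327/222784 = 11563462349/6808947392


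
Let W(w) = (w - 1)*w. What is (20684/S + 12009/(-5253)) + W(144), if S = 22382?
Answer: 403482632341/19595441 ≈ 20591.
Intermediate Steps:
W(w) = w*(-1 + w) (W(w) = (-1 + w)*w = w*(-1 + w))
(20684/S + 12009/(-5253)) + W(144) = (20684/22382 + 12009/(-5253)) + 144*(-1 + 144) = (20684*(1/22382) + 12009*(-1/5253)) + 144*143 = (10342/11191 - 4003/1751) + 20592 = -26688731/19595441 + 20592 = 403482632341/19595441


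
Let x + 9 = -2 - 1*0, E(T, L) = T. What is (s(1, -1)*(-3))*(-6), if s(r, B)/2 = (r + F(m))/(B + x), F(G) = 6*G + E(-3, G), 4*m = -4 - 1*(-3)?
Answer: 21/2 ≈ 10.500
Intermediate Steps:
m = -¼ (m = (-4 - 1*(-3))/4 = (-4 + 3)/4 = (¼)*(-1) = -¼ ≈ -0.25000)
F(G) = -3 + 6*G (F(G) = 6*G - 3 = -3 + 6*G)
x = -11 (x = -9 + (-2 - 1*0) = -9 + (-2 + 0) = -9 - 2 = -11)
s(r, B) = 2*(-9/2 + r)/(-11 + B) (s(r, B) = 2*((r + (-3 + 6*(-¼)))/(B - 11)) = 2*((r + (-3 - 3/2))/(-11 + B)) = 2*((r - 9/2)/(-11 + B)) = 2*((-9/2 + r)/(-11 + B)) = 2*(-9/2 + r)/(-11 + B))
(s(1, -1)*(-3))*(-6) = (((-9 + 2*1)/(-11 - 1))*(-3))*(-6) = (((-9 + 2)/(-12))*(-3))*(-6) = (-1/12*(-7)*(-3))*(-6) = ((7/12)*(-3))*(-6) = -7/4*(-6) = 21/2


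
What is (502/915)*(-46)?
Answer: -23092/915 ≈ -25.237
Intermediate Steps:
(502/915)*(-46) = -23092/915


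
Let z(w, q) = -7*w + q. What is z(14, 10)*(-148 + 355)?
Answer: -18216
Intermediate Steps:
z(w, q) = q - 7*w
z(14, 10)*(-148 + 355) = (10 - 7*14)*(-148 + 355) = (10 - 98)*207 = -88*207 = -18216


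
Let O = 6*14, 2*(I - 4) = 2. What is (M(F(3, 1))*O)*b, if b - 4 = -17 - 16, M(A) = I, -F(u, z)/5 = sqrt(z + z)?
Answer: -12180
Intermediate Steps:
I = 5 (I = 4 + (1/2)*2 = 4 + 1 = 5)
F(u, z) = -5*sqrt(2)*sqrt(z) (F(u, z) = -5*sqrt(z + z) = -5*sqrt(2)*sqrt(z))
M(A) = 5
b = -29 (b = 4 + (-17 - 16) = 4 - 33 = -29)
O = 84
(M(F(3, 1))*O)*b = (5*84)*(-29) = 420*(-29) = -12180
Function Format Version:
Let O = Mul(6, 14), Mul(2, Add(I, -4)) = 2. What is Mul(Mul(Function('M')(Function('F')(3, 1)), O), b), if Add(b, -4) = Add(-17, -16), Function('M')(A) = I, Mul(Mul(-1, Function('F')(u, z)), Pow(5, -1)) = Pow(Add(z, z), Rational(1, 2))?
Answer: -12180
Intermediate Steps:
I = 5 (I = Add(4, Mul(Rational(1, 2), 2)) = Add(4, 1) = 5)
Function('F')(u, z) = Mul(-5, Pow(2, Rational(1, 2)), Pow(z, Rational(1, 2))) (Function('F')(u, z) = Mul(-5, Pow(Add(z, z), Rational(1, 2))) = Mul(-5, Pow(Mul(2, z), Rational(1, 2))) = Mul(-5, Mul(Pow(2, Rational(1, 2)), Pow(z, Rational(1, 2)))) = Mul(-5, Pow(2, Rational(1, 2)), Pow(z, Rational(1, 2))))
Function('M')(A) = 5
b = -29 (b = Add(4, Add(-17, -16)) = Add(4, -33) = -29)
O = 84
Mul(Mul(Function('M')(Function('F')(3, 1)), O), b) = Mul(Mul(5, 84), -29) = Mul(420, -29) = -12180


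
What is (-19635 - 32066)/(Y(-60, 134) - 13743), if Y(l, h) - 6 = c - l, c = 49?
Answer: 51701/13628 ≈ 3.7937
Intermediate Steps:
Y(l, h) = 55 - l (Y(l, h) = 6 + (49 - l) = 55 - l)
(-19635 - 32066)/(Y(-60, 134) - 13743) = (-19635 - 32066)/((55 - 1*(-60)) - 13743) = -51701/((55 + 60) - 13743) = -51701/(115 - 13743) = -51701/(-13628) = -51701*(-1/13628) = 51701/13628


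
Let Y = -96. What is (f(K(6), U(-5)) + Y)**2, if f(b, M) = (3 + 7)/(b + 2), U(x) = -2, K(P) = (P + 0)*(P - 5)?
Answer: 143641/16 ≈ 8977.6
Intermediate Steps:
K(P) = P*(-5 + P)
f(b, M) = 10/(2 + b)
(f(K(6), U(-5)) + Y)**2 = (10/(2 + 6*(-5 + 6)) - 96)**2 = (10/(2 + 6*1) - 96)**2 = (10/(2 + 6) - 96)**2 = (10/8 - 96)**2 = (10*(1/8) - 96)**2 = (5/4 - 96)**2 = (-379/4)**2 = 143641/16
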